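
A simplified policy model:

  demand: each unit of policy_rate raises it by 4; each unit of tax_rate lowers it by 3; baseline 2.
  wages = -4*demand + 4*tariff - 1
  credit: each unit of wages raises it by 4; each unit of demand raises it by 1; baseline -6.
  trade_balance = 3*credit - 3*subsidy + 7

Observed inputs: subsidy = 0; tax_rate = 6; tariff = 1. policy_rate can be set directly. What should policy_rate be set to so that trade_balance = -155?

Substituting into the demand equation gives demand = 4*policy_rate - 16.
This gives wages = -16*policy_rate + 67.
So credit = -60*policy_rate + 246.
trade_balance becomes -180*policy_rate + 745.
Solve -180*policy_rate + 745 = -155: policy_rate = (-155 - 745) / -180 = 5.

policy_rate = 5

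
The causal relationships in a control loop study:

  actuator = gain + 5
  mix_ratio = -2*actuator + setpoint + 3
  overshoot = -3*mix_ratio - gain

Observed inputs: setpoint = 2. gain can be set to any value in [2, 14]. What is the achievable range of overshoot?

25 to 85

Substituting into the mix_ratio equation gives mix_ratio = -2*gain - 5.
Substituting into the overshoot equation gives overshoot = 5*gain + 15.
Linear in gain, so extremes are at the endpoints: gain = 2 gives overshoot = 25; gain = 14 gives overshoot = 85.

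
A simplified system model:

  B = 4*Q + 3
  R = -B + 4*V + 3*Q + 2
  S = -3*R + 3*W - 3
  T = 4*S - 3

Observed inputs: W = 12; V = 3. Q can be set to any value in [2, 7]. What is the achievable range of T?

21 to 81

Substituting into the R equation gives R = -Q + 11.
Substituting into the S equation gives S = 3*Q.
Substituting into the T equation gives T = 12*Q - 3.
Linear in Q, so extremes are at the endpoints: Q = 2 gives T = 21; Q = 7 gives T = 81.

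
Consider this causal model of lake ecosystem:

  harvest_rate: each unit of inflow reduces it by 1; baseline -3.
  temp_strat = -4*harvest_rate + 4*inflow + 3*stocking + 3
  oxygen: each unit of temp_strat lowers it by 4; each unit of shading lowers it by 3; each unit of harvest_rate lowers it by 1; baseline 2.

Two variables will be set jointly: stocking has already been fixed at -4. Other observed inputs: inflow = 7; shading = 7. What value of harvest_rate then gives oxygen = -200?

harvest_rate = -7

With stocking held at -4:
Intervening on harvest_rate fixes its value directly, overriding its dependence on inflow.
Substituting into the temp_strat equation gives temp_strat = -4*harvest_rate + 19.
This gives oxygen = 15*harvest_rate - 95.
Solve 15*harvest_rate - 95 = -200: harvest_rate = (-200 + 95) / 15 = -7.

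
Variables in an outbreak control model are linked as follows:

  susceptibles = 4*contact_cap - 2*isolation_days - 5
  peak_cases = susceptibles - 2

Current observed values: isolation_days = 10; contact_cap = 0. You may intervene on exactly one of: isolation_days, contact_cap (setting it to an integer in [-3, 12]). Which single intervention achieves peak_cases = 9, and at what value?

set contact_cap = 9

Intervening on isolation_days: peak_cases = -2*isolation_days - 7. Reaching 9 requires isolation_days = -8, outside [-3, 12].
Intervening on contact_cap: with other inputs at their observed values, peak_cases = 4*contact_cap - 27. Solving for 9 gives contact_cap = 9, within [-3, 12].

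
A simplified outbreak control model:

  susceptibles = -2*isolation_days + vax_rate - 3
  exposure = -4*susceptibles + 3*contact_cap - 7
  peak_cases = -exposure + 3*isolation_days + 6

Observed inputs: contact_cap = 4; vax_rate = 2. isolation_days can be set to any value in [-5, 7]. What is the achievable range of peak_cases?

-38 to 22

Substituting into the susceptibles equation gives susceptibles = -2*isolation_days - 1.
exposure becomes 8*isolation_days + 9.
Substituting into the peak_cases equation gives peak_cases = -5*isolation_days - 3.
Linear in isolation_days, so extremes are at the endpoints: isolation_days = -5 gives peak_cases = 22; isolation_days = 7 gives peak_cases = -38.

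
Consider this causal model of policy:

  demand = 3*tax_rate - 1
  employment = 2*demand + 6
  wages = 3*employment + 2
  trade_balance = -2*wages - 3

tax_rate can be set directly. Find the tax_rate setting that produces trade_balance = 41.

Substituting into the employment equation gives employment = 6*tax_rate + 4.
Substituting into the wages equation gives wages = 18*tax_rate + 14.
This gives trade_balance = -36*tax_rate - 31.
Solve -36*tax_rate - 31 = 41: tax_rate = (41 + 31) / -36 = -2.

tax_rate = -2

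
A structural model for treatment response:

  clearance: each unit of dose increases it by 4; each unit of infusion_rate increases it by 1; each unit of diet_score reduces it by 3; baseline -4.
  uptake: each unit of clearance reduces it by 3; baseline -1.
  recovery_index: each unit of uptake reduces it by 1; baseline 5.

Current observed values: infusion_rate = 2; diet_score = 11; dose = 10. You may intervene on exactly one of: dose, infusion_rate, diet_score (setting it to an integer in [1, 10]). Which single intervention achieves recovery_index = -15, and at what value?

set dose = 7

Intervening on dose: with other inputs at their observed values, recovery_index = 12*dose - 99. Solving for -15 gives dose = 7, within [1, 10].
Intervening on infusion_rate: recovery_index = 3*infusion_rate + 15. Reaching -15 requires infusion_rate = -10, outside [1, 10].
Intervening on diet_score: recovery_index = -9*diet_score + 120. Reaching -15 requires diet_score = 15, outside [1, 10].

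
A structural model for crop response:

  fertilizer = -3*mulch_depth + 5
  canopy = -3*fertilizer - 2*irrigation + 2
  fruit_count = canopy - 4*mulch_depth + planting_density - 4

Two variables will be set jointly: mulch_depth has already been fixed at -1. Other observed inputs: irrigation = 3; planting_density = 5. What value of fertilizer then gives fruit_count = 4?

fertilizer = -1

With mulch_depth held at -1:
Intervening on fertilizer fixes its value directly, overriding its dependence on mulch_depth.
Substituting into the canopy equation gives canopy = -3*fertilizer - 4.
So fruit_count = -3*fertilizer + 1.
Solve -3*fertilizer + 1 = 4: fertilizer = (4 - 1) / -3 = -1.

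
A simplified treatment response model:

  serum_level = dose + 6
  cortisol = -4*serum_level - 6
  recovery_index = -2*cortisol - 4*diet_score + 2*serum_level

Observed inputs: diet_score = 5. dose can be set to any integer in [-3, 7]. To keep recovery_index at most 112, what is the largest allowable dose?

dose = 6

Substituting into the cortisol equation gives cortisol = -4*dose - 30.
This gives recovery_index = 10*dose + 52.
Require 10*dose + 52 ≤ 112, so dose ≤ 6.
The largest integer in [-3, 7] satisfying this is 6.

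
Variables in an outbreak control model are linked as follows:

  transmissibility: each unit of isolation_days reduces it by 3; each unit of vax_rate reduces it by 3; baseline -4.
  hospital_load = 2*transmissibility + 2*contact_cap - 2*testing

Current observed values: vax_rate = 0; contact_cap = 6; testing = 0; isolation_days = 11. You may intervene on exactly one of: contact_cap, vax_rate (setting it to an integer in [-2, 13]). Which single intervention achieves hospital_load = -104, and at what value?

set vax_rate = 7

Intervening on contact_cap: hospital_load = 2*contact_cap - 74. Reaching -104 requires contact_cap = -15, outside [-2, 13].
Intervening on vax_rate: with other inputs at their observed values, hospital_load = -6*vax_rate - 62. Solving for -104 gives vax_rate = 7, within [-2, 13].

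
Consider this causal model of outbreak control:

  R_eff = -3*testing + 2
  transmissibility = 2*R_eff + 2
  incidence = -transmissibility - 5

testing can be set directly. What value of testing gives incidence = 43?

testing = 9

Substituting into the transmissibility equation gives transmissibility = -6*testing + 6.
Substituting into the incidence equation gives incidence = 6*testing - 11.
Solve 6*testing - 11 = 43: testing = (43 + 11) / 6 = 9.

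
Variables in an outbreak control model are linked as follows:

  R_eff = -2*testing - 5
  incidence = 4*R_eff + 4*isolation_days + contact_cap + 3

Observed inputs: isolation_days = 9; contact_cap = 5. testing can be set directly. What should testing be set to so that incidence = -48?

Substituting into the incidence equation gives incidence = -8*testing + 24.
Solve -8*testing + 24 = -48: testing = (-48 - 24) / -8 = 9.

testing = 9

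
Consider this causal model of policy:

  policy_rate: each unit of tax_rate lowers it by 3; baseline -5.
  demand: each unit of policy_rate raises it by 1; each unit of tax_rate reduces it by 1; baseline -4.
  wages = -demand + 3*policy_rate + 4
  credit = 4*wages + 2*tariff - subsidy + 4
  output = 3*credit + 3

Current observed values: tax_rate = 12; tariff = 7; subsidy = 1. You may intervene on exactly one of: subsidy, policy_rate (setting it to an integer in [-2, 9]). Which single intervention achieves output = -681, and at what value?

Intervening on subsidy: with other inputs at their observed values, output = -3*subsidy - 687. Solving for -681 gives subsidy = -2, within [-2, 9].
Intervening on policy_rate: output = 24*policy_rate + 294. Reaching -681 requires policy_rate = -325/8, not an integer.

set subsidy = -2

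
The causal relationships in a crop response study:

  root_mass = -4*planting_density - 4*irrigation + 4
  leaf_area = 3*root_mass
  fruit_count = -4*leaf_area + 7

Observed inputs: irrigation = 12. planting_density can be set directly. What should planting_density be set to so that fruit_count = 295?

Substituting into the root_mass equation gives root_mass = -4*planting_density - 44.
leaf_area becomes -12*planting_density - 132.
Substituting into the fruit_count equation gives fruit_count = 48*planting_density + 535.
Solve 48*planting_density + 535 = 295: planting_density = (295 - 535) / 48 = -5.

planting_density = -5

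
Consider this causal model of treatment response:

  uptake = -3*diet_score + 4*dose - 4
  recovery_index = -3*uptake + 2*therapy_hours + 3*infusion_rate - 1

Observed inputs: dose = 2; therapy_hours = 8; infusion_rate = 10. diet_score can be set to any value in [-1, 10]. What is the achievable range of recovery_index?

Substituting into the uptake equation gives uptake = -3*diet_score + 4.
Substituting into the recovery_index equation gives recovery_index = 9*diet_score + 33.
Linear in diet_score, so extremes are at the endpoints: diet_score = -1 gives recovery_index = 24; diet_score = 10 gives recovery_index = 123.

24 to 123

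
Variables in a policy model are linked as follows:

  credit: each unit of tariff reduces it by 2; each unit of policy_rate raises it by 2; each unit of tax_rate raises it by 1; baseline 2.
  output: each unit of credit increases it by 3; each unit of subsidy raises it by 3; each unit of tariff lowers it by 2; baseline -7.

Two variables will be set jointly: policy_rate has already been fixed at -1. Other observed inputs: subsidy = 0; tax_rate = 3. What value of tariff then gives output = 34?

tariff = -4

With policy_rate held at -1:
Substituting into the credit equation gives credit = -2*tariff + 3.
This gives output = -8*tariff + 2.
Solve -8*tariff + 2 = 34: tariff = (34 - 2) / -8 = -4.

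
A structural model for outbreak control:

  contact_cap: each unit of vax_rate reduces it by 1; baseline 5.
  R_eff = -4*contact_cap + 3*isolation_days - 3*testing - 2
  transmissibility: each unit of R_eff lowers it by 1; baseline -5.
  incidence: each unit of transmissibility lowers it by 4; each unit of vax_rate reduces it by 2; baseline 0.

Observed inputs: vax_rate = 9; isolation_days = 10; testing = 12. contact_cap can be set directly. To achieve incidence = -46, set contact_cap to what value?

Intervening on contact_cap fixes its value directly, overriding its dependence on vax_rate.
Substituting into the R_eff equation gives R_eff = -4*contact_cap - 8.
Substituting into the transmissibility equation gives transmissibility = 4*contact_cap + 3.
incidence becomes -16*contact_cap - 30.
Solve -16*contact_cap - 30 = -46: contact_cap = (-46 + 30) / -16 = 1.

contact_cap = 1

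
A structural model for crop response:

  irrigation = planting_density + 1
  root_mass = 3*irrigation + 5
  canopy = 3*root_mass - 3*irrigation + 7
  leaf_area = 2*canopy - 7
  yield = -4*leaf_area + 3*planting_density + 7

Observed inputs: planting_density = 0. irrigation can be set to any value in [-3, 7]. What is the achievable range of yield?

-477 to 3

Intervening on irrigation fixes its value directly, overriding its dependence on planting_density.
Substituting into the canopy equation gives canopy = 6*irrigation + 22.
So leaf_area = 12*irrigation + 37.
yield becomes -48*irrigation - 141.
Linear in irrigation, so extremes are at the endpoints: irrigation = -3 gives yield = 3; irrigation = 7 gives yield = -477.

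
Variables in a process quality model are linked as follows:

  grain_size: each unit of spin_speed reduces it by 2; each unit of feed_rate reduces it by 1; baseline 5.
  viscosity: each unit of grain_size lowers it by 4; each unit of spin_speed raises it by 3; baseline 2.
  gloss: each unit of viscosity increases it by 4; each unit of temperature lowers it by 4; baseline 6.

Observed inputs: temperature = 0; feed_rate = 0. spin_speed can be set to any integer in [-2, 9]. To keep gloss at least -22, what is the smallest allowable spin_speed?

spin_speed = 1

Substituting into the grain_size equation gives grain_size = -2*spin_speed + 5.
So viscosity = 11*spin_speed - 18.
This gives gloss = 44*spin_speed - 66.
Require 44*spin_speed - 66 ≥ -22, so spin_speed ≥ 1.
The smallest integer in [-2, 9] satisfying this is 1.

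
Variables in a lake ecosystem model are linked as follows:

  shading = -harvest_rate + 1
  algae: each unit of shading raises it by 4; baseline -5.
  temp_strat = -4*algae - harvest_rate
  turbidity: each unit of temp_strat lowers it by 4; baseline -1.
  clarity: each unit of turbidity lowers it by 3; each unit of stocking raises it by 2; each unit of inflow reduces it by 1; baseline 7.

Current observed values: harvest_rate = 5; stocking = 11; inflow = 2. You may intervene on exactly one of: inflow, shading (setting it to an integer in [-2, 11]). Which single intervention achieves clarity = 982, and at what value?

set inflow = -2

Intervening on inflow: with other inputs at their observed values, clarity = -inflow + 980. Solving for 982 gives inflow = -2, within [-2, 11].
Intervening on shading: clarity = -192*shading + 210. Reaching 982 requires shading = -193/48, not an integer.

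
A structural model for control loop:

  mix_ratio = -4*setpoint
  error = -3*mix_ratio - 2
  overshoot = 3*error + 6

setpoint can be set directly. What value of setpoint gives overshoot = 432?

Substituting into the error equation gives error = 12*setpoint - 2.
Substituting into the overshoot equation gives overshoot = 36*setpoint.
Solve 36*setpoint = 432: setpoint = 432 / 36 = 12.

setpoint = 12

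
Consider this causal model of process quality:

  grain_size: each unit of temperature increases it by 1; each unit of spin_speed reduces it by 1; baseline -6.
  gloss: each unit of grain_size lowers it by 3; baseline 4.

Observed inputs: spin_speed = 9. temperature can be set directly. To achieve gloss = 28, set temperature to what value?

Substituting into the grain_size equation gives grain_size = temperature - 15.
Substituting into the gloss equation gives gloss = -3*temperature + 49.
Solve -3*temperature + 49 = 28: temperature = (28 - 49) / -3 = 7.

temperature = 7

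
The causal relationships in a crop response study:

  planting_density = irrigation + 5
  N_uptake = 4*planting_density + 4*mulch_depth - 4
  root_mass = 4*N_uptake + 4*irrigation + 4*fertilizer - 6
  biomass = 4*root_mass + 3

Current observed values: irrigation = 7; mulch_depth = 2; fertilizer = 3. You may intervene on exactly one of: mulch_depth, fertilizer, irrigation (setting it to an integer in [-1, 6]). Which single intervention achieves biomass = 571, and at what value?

set irrigation = 2

Intervening on mulch_depth: biomass = 64*mulch_depth + 843. Reaching 571 requires mulch_depth = -17/4, not an integer.
Intervening on fertilizer: biomass = 16*fertilizer + 923. Reaching 571 requires fertilizer = -22, outside [-1, 6].
Intervening on irrigation: with other inputs at their observed values, biomass = 80*irrigation + 411. Solving for 571 gives irrigation = 2, within [-1, 6].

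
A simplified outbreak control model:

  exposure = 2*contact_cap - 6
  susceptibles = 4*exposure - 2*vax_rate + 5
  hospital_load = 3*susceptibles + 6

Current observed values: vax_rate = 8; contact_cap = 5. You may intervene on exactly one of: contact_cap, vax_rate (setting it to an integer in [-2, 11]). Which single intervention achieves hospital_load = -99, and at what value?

Intervening on contact_cap: with other inputs at their observed values, hospital_load = 24*contact_cap - 99. Solving for -99 gives contact_cap = 0, within [-2, 11].
Intervening on vax_rate: hospital_load = -6*vax_rate + 69. Reaching -99 requires vax_rate = 28, outside [-2, 11].

set contact_cap = 0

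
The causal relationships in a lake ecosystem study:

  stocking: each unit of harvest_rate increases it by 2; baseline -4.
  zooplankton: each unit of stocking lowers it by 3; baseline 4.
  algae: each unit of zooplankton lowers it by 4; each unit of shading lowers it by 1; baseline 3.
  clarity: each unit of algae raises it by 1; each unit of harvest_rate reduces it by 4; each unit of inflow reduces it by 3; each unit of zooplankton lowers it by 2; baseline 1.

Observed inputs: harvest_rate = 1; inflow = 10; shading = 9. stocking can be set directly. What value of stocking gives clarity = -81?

stocking = -1

Intervening on stocking fixes its value directly, overriding its dependence on harvest_rate.
Substituting into the algae equation gives algae = 12*stocking - 22.
Substituting into the clarity equation gives clarity = 18*stocking - 63.
Solve 18*stocking - 63 = -81: stocking = (-81 + 63) / 18 = -1.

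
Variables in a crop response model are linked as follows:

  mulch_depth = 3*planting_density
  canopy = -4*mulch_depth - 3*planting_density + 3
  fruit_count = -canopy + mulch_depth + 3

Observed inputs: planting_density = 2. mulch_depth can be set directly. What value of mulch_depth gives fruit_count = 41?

Intervening on mulch_depth fixes its value directly, overriding its dependence on planting_density.
Substituting into the canopy equation gives canopy = -4*mulch_depth - 3.
fruit_count becomes 5*mulch_depth + 6.
Solve 5*mulch_depth + 6 = 41: mulch_depth = (41 - 6) / 5 = 7.

mulch_depth = 7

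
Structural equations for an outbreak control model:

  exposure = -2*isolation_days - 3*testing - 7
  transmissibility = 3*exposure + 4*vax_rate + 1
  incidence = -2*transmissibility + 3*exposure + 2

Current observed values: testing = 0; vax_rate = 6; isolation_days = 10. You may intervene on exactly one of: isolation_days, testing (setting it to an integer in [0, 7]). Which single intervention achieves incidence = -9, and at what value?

set isolation_days = 3

Intervening on isolation_days: with other inputs at their observed values, incidence = 6*isolation_days - 27. Solving for -9 gives isolation_days = 3, within [0, 7].
Intervening on testing: incidence = 9*testing + 33. Reaching -9 requires testing = -14/3, not an integer.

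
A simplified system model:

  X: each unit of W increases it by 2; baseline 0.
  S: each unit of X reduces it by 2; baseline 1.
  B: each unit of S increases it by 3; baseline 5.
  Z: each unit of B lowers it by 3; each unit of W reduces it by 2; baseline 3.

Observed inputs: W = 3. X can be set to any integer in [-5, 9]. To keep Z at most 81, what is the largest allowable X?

X = 6

Intervening on X fixes its value directly, overriding its dependence on W.
Substituting into the B equation gives B = -6*X + 8.
This gives Z = 18*X - 27.
Require 18*X - 27 ≤ 81, so X ≤ 6.
The largest integer in [-5, 9] satisfying this is 6.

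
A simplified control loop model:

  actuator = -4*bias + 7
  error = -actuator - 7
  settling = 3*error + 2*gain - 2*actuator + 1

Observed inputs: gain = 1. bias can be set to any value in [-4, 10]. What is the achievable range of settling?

Substituting into the error equation gives error = 4*bias - 14.
So settling = 20*bias - 53.
Linear in bias, so extremes are at the endpoints: bias = -4 gives settling = -133; bias = 10 gives settling = 147.

-133 to 147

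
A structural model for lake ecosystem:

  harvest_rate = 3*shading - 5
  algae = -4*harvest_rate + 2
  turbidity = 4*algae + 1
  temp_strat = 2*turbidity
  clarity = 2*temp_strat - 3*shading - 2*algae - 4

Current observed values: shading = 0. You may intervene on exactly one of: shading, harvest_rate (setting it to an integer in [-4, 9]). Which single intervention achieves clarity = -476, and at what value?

Intervening on shading: clarity = -171*shading + 308. Reaching -476 requires shading = 784/171, not an integer.
Intervening on harvest_rate: with other inputs at their observed values, clarity = -56*harvest_rate + 28. Solving for -476 gives harvest_rate = 9, within [-4, 9].

set harvest_rate = 9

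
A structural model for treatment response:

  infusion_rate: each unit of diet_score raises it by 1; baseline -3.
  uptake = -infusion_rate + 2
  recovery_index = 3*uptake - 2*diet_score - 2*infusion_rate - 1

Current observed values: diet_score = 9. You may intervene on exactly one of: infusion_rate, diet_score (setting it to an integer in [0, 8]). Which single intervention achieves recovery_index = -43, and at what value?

Intervening on infusion_rate: with other inputs at their observed values, recovery_index = -5*infusion_rate - 13. Solving for -43 gives infusion_rate = 6, within [0, 8].
Intervening on diet_score: recovery_index = -7*diet_score + 20. Reaching -43 requires diet_score = 9, outside [0, 8].

set infusion_rate = 6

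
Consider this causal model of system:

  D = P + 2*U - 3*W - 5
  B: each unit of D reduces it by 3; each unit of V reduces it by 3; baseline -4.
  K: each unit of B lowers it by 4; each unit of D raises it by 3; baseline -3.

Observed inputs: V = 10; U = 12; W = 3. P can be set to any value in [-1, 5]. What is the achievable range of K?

268 to 358

Substituting into the D equation gives D = P + 10.
Substituting into the B equation gives B = -3*P - 64.
Substituting into the K equation gives K = 15*P + 283.
Linear in P, so extremes are at the endpoints: P = -1 gives K = 268; P = 5 gives K = 358.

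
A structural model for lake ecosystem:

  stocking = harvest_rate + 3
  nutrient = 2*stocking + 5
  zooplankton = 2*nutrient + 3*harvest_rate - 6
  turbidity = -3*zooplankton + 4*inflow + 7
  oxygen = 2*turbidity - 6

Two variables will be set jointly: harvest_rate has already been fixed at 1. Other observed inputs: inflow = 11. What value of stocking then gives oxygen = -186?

With harvest_rate held at 1:
Intervening on stocking fixes its value directly, overriding its dependence on harvest_rate.
Substituting into the zooplankton equation gives zooplankton = 4*stocking + 7.
Substituting into the turbidity equation gives turbidity = -12*stocking + 30.
Substituting into the oxygen equation gives oxygen = -24*stocking + 54.
Solve -24*stocking + 54 = -186: stocking = (-186 - 54) / -24 = 10.

stocking = 10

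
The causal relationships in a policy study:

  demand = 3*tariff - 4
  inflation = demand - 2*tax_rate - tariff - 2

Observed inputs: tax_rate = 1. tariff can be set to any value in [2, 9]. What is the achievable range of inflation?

-4 to 10

Substituting into the inflation equation gives inflation = 2*tariff - 8.
Linear in tariff, so extremes are at the endpoints: tariff = 2 gives inflation = -4; tariff = 9 gives inflation = 10.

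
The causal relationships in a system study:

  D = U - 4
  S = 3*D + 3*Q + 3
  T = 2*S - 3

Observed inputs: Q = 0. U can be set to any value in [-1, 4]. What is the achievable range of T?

Substituting into the S equation gives S = 3*U - 9.
Substituting into the T equation gives T = 6*U - 21.
Linear in U, so extremes are at the endpoints: U = -1 gives T = -27; U = 4 gives T = 3.

-27 to 3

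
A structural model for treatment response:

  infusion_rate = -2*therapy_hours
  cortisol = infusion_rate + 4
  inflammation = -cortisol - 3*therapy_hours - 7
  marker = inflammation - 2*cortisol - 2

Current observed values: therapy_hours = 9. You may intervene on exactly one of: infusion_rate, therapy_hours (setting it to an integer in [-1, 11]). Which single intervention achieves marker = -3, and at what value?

set therapy_hours = 6

Intervening on infusion_rate: marker = -3*infusion_rate - 48. Reaching -3 requires infusion_rate = -15, outside [-1, 11].
Intervening on therapy_hours: with other inputs at their observed values, marker = 3*therapy_hours - 21. Solving for -3 gives therapy_hours = 6, within [-1, 11].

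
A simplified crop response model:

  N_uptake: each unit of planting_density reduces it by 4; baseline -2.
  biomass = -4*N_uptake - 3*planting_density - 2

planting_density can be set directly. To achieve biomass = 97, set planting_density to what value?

planting_density = 7

Substituting into the biomass equation gives biomass = 13*planting_density + 6.
Solve 13*planting_density + 6 = 97: planting_density = (97 - 6) / 13 = 7.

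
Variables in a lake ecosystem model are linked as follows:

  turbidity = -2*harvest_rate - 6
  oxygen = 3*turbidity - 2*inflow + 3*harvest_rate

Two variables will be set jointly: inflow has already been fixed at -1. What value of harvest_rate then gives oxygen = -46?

harvest_rate = 10

With inflow held at -1:
Substituting into the oxygen equation gives oxygen = -3*harvest_rate - 16.
Solve -3*harvest_rate - 16 = -46: harvest_rate = (-46 + 16) / -3 = 10.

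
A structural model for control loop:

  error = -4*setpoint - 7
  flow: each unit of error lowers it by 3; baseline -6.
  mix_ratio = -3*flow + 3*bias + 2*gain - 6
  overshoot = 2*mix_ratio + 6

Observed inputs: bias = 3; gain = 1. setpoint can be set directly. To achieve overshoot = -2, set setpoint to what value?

setpoint = -1

Substituting into the flow equation gives flow = 12*setpoint + 15.
Substituting into the mix_ratio equation gives mix_ratio = -36*setpoint - 40.
So overshoot = -72*setpoint - 74.
Solve -72*setpoint - 74 = -2: setpoint = (-2 + 74) / -72 = -1.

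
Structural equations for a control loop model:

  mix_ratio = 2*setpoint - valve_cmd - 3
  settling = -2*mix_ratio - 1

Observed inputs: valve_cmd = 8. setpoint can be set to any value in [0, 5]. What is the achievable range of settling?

Substituting into the mix_ratio equation gives mix_ratio = 2*setpoint - 11.
settling becomes -4*setpoint + 21.
Linear in setpoint, so extremes are at the endpoints: setpoint = 0 gives settling = 21; setpoint = 5 gives settling = 1.

1 to 21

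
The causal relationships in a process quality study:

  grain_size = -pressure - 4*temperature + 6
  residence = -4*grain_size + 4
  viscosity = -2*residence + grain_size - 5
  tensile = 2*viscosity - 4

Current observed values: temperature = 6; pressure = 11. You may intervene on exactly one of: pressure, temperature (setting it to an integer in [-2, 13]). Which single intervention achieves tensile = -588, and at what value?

Intervening on pressure: with other inputs at their observed values, tensile = -18*pressure - 354. Solving for -588 gives pressure = 13, within [-2, 13].
Intervening on temperature: tensile = -72*temperature - 120. Reaching -588 requires temperature = 13/2, not an integer.

set pressure = 13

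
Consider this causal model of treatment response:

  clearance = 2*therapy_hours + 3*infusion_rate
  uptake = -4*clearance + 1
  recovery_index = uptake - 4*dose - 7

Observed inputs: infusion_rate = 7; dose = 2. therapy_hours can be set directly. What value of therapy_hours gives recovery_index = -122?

Substituting into the clearance equation gives clearance = 2*therapy_hours + 21.
uptake becomes -8*therapy_hours - 83.
Substituting into the recovery_index equation gives recovery_index = -8*therapy_hours - 98.
Solve -8*therapy_hours - 98 = -122: therapy_hours = (-122 + 98) / -8 = 3.

therapy_hours = 3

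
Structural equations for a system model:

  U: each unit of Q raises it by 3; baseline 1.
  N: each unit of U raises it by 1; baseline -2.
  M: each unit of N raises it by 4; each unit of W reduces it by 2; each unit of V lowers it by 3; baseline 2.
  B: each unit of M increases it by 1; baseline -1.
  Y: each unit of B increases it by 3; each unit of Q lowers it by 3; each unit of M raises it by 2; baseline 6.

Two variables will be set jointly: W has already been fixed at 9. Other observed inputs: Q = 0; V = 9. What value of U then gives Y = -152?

With W held at 9:
Intervening on U fixes its value directly, overriding its dependence on Q.
Substituting into the M equation gives M = 4*U - 51.
This gives B = 4*U - 52.
Y becomes 20*U - 252.
Solve 20*U - 252 = -152: U = (-152 + 252) / 20 = 5.

U = 5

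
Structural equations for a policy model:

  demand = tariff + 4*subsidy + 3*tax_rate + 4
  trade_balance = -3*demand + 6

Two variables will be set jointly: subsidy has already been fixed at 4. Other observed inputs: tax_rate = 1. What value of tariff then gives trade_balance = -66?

With subsidy held at 4:
Substituting into the demand equation gives demand = tariff + 23.
Substituting into the trade_balance equation gives trade_balance = -3*tariff - 63.
Solve -3*tariff - 63 = -66: tariff = (-66 + 63) / -3 = 1.

tariff = 1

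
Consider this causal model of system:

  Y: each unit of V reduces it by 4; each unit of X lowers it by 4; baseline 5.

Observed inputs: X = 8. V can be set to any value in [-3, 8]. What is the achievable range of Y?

Substituting into the Y equation gives Y = -4*V - 27.
Linear in V, so extremes are at the endpoints: V = -3 gives Y = -15; V = 8 gives Y = -59.

-59 to -15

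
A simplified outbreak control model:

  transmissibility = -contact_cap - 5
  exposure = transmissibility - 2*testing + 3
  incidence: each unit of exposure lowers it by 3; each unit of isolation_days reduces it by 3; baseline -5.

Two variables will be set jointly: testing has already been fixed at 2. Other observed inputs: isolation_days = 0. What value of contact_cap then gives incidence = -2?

With testing held at 2:
Substituting into the exposure equation gives exposure = -contact_cap - 6.
So incidence = 3*contact_cap + 13.
Solve 3*contact_cap + 13 = -2: contact_cap = (-2 - 13) / 3 = -5.

contact_cap = -5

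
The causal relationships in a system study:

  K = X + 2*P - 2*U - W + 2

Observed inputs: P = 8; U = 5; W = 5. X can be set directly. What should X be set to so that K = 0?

Substituting into the K equation gives K = X + 3.
Solve X + 3 = 0: X = (0 - 3) / 1 = -3.

X = -3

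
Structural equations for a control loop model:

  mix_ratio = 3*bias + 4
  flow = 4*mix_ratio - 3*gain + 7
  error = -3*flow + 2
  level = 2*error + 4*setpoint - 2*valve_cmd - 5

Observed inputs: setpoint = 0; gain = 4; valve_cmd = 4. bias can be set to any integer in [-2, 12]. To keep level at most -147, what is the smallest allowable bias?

Substituting into the flow equation gives flow = 12*bias + 11.
Substituting into the error equation gives error = -36*bias - 31.
So level = -72*bias - 75.
Require -72*bias - 75 ≤ -147, so bias ≥ 1.
The smallest integer in [-2, 12] satisfying this is 1.

bias = 1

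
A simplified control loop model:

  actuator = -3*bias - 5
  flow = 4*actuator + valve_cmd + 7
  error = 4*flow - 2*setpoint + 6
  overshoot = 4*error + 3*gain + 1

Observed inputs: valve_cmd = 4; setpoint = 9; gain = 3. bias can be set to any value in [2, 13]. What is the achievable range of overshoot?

Substituting into the flow equation gives flow = -12*bias - 9.
Substituting into the error equation gives error = -48*bias - 48.
Substituting into the overshoot equation gives overshoot = -192*bias - 182.
Linear in bias, so extremes are at the endpoints: bias = 2 gives overshoot = -566; bias = 13 gives overshoot = -2678.

-2678 to -566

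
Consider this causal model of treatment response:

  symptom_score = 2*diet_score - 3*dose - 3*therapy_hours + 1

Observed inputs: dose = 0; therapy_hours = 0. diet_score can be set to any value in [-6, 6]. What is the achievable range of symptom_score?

Substituting into the symptom_score equation gives symptom_score = 2*diet_score + 1.
Linear in diet_score, so extremes are at the endpoints: diet_score = -6 gives symptom_score = -11; diet_score = 6 gives symptom_score = 13.

-11 to 13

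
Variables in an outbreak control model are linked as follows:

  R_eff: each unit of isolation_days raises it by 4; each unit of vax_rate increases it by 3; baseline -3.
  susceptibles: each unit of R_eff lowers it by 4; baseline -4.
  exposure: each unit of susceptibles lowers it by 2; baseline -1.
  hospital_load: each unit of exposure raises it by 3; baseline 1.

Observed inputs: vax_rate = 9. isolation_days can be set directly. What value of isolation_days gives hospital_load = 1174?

Substituting into the R_eff equation gives R_eff = 4*isolation_days + 24.
susceptibles becomes -16*isolation_days - 100.
Substituting into the exposure equation gives exposure = 32*isolation_days + 199.
This gives hospital_load = 96*isolation_days + 598.
Solve 96*isolation_days + 598 = 1174: isolation_days = (1174 - 598) / 96 = 6.

isolation_days = 6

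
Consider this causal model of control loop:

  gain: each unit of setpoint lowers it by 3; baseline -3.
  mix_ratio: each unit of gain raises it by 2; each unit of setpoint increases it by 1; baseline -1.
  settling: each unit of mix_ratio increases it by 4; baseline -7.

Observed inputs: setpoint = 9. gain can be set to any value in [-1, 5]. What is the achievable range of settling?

17 to 65

Intervening on gain fixes its value directly, overriding its dependence on setpoint.
Substituting into the mix_ratio equation gives mix_ratio = 2*gain + 8.
This gives settling = 8*gain + 25.
Linear in gain, so extremes are at the endpoints: gain = -1 gives settling = 17; gain = 5 gives settling = 65.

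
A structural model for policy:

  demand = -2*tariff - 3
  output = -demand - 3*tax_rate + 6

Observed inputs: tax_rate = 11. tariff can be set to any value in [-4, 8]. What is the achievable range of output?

-32 to -8

Substituting into the output equation gives output = 2*tariff - 24.
Linear in tariff, so extremes are at the endpoints: tariff = -4 gives output = -32; tariff = 8 gives output = -8.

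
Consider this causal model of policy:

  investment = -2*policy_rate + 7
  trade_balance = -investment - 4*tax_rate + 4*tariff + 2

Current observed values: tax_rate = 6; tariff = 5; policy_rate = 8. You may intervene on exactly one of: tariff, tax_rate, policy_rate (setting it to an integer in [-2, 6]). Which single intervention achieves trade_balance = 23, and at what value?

set tax_rate = 2

Intervening on tariff: trade_balance = 4*tariff - 13. Reaching 23 requires tariff = 9, outside [-2, 6].
Intervening on tax_rate: with other inputs at their observed values, trade_balance = -4*tax_rate + 31. Solving for 23 gives tax_rate = 2, within [-2, 6].
Intervening on policy_rate: trade_balance = 2*policy_rate - 9. Reaching 23 requires policy_rate = 16, outside [-2, 6].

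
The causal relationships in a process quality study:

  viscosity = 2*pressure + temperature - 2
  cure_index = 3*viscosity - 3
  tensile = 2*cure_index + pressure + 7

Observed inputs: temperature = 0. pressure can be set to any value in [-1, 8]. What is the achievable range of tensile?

-24 to 93

Substituting into the viscosity equation gives viscosity = 2*pressure - 2.
Substituting into the cure_index equation gives cure_index = 6*pressure - 9.
So tensile = 13*pressure - 11.
Linear in pressure, so extremes are at the endpoints: pressure = -1 gives tensile = -24; pressure = 8 gives tensile = 93.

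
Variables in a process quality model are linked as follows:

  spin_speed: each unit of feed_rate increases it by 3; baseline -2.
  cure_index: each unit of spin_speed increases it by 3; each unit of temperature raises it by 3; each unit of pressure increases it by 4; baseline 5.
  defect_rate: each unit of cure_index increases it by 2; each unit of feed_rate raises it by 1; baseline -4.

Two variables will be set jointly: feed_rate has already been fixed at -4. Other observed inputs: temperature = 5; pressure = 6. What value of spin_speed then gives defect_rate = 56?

spin_speed = -4

With feed_rate held at -4:
Intervening on spin_speed fixes its value directly, overriding its dependence on feed_rate.
Substituting into the cure_index equation gives cure_index = 3*spin_speed + 44.
So defect_rate = 6*spin_speed + 80.
Solve 6*spin_speed + 80 = 56: spin_speed = (56 - 80) / 6 = -4.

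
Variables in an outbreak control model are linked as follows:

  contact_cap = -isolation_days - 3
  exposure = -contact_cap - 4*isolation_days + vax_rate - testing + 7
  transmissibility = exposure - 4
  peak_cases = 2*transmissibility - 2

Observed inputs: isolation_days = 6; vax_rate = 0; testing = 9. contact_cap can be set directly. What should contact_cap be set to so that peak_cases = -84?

contact_cap = 11

Intervening on contact_cap fixes its value directly, overriding its dependence on isolation_days.
Substituting into the exposure equation gives exposure = -contact_cap - 26.
So transmissibility = -contact_cap - 30.
Substituting into the peak_cases equation gives peak_cases = -2*contact_cap - 62.
Solve -2*contact_cap - 62 = -84: contact_cap = (-84 + 62) / -2 = 11.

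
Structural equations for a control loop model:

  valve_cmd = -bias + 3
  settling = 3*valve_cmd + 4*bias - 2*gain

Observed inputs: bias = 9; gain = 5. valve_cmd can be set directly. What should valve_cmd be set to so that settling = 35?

valve_cmd = 3

Intervening on valve_cmd fixes its value directly, overriding its dependence on bias.
Substituting into the settling equation gives settling = 3*valve_cmd + 26.
Solve 3*valve_cmd + 26 = 35: valve_cmd = (35 - 26) / 3 = 3.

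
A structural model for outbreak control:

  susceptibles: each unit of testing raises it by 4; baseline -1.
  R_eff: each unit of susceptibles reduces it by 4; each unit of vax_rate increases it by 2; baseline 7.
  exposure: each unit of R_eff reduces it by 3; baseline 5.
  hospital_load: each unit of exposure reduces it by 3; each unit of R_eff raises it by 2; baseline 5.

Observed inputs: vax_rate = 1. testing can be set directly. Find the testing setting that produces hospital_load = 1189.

Substituting into the R_eff equation gives R_eff = -16*testing + 13.
This gives exposure = 48*testing - 34.
This gives hospital_load = -176*testing + 133.
Solve -176*testing + 133 = 1189: testing = (1189 - 133) / -176 = -6.

testing = -6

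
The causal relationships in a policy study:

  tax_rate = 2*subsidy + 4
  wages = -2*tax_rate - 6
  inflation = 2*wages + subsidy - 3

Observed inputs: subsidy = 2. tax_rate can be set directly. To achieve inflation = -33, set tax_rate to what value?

Intervening on tax_rate fixes its value directly, overriding its dependence on subsidy.
Substituting into the inflation equation gives inflation = -4*tax_rate - 13.
Solve -4*tax_rate - 13 = -33: tax_rate = (-33 + 13) / -4 = 5.

tax_rate = 5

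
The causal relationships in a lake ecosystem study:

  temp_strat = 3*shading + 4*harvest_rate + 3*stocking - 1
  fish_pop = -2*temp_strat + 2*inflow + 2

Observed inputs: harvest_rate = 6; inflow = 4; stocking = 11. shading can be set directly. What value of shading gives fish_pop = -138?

Substituting into the temp_strat equation gives temp_strat = 3*shading + 56.
Substituting into the fish_pop equation gives fish_pop = -6*shading - 102.
Solve -6*shading - 102 = -138: shading = (-138 + 102) / -6 = 6.

shading = 6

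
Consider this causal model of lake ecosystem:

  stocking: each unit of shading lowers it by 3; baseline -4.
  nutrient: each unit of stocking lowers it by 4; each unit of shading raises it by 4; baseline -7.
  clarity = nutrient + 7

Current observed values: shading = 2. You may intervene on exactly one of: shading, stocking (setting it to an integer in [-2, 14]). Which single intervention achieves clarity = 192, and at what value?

set shading = 11

Intervening on shading: with other inputs at their observed values, clarity = 16*shading + 16. Solving for 192 gives shading = 11, within [-2, 14].
Intervening on stocking: clarity = -4*stocking + 8. Reaching 192 requires stocking = -46, outside [-2, 14].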